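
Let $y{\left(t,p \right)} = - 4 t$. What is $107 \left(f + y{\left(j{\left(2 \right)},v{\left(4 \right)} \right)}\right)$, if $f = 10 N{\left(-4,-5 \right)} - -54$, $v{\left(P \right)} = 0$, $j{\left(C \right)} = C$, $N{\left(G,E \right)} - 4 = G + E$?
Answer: $-428$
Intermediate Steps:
$N{\left(G,E \right)} = 4 + E + G$ ($N{\left(G,E \right)} = 4 + \left(G + E\right) = 4 + \left(E + G\right) = 4 + E + G$)
$f = 4$ ($f = 10 \left(4 - 5 - 4\right) - -54 = 10 \left(-5\right) + 54 = -50 + 54 = 4$)
$107 \left(f + y{\left(j{\left(2 \right)},v{\left(4 \right)} \right)}\right) = 107 \left(4 - 8\right) = 107 \left(-4\right) = -428$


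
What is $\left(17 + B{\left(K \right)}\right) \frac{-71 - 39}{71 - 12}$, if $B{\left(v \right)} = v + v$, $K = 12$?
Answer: $- \frac{4510}{59} \approx -76.441$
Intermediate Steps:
$B{\left(v \right)} = 2 v$
$\left(17 + B{\left(K \right)}\right) \frac{-71 - 39}{71 - 12} = \left(17 + 2 \cdot 12\right) \frac{-71 - 39}{71 - 12} = \left(17 + 24\right) \left(- \frac{110}{59}\right) = 41 \left(\left(-110\right) \frac{1}{59}\right) = 41 \left(- \frac{110}{59}\right) = - \frac{4510}{59}$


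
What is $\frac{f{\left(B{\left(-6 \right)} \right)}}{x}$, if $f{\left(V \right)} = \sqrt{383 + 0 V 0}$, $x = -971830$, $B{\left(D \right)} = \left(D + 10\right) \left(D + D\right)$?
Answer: $- \frac{\sqrt{383}}{971830} \approx -2.0138 \cdot 10^{-5}$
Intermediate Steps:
$B{\left(D \right)} = 2 D \left(10 + D\right)$ ($B{\left(D \right)} = \left(10 + D\right) 2 D = 2 D \left(10 + D\right)$)
$f{\left(V \right)} = \sqrt{383}$ ($f{\left(V \right)} = \sqrt{383 + 0 \cdot 0} = \sqrt{383 + 0} = \sqrt{383}$)
$\frac{f{\left(B{\left(-6 \right)} \right)}}{x} = \frac{\sqrt{383}}{-971830} = \sqrt{383} \left(- \frac{1}{971830}\right) = - \frac{\sqrt{383}}{971830}$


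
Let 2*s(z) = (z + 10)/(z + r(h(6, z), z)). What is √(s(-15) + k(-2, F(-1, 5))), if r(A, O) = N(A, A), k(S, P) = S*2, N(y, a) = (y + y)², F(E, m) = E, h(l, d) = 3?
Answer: I*√7266/42 ≈ 2.0295*I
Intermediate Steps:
N(y, a) = 4*y² (N(y, a) = (2*y)² = 4*y²)
k(S, P) = 2*S
r(A, O) = 4*A²
s(z) = (10 + z)/(2*(36 + z)) (s(z) = ((z + 10)/(z + 4*3²))/2 = ((10 + z)/(z + 4*9))/2 = ((10 + z)/(z + 36))/2 = ((10 + z)/(36 + z))/2 = (10 + z)/(2*(36 + z)))
√(s(-15) + k(-2, F(-1, 5))) = √((10 - 15)/(2*(36 - 15)) + 2*(-2)) = √((½)*(-5)/21 - 4) = √((½)*(1/21)*(-5) - 4) = √(-5/42 - 4) = √(-173/42) = I*√7266/42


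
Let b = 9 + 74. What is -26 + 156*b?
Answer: 12922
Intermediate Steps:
b = 83
-26 + 156*b = -26 + 156*83 = -26 + 12948 = 12922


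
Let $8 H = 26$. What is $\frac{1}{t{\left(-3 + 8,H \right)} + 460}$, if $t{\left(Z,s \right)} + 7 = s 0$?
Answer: $\frac{1}{453} \approx 0.0022075$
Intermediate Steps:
$H = \frac{13}{4}$ ($H = \frac{1}{8} \cdot 26 = \frac{13}{4} \approx 3.25$)
$t{\left(Z,s \right)} = -7$ ($t{\left(Z,s \right)} = -7 + s 0 = -7 + 0 = -7$)
$\frac{1}{t{\left(-3 + 8,H \right)} + 460} = \frac{1}{-7 + 460} = \frac{1}{453}$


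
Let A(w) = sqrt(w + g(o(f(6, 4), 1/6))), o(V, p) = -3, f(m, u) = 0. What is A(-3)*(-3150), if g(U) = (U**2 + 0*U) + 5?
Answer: -3150*sqrt(11) ≈ -10447.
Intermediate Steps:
g(U) = 5 + U**2 (g(U) = (U**2 + 0) + 5 = U**2 + 5 = 5 + U**2)
A(w) = sqrt(14 + w) (A(w) = sqrt(w + (5 + (-3)**2)) = sqrt(w + (5 + 9)) = sqrt(w + 14) = sqrt(14 + w))
A(-3)*(-3150) = sqrt(14 - 3)*(-3150) = sqrt(11)*(-3150) = -3150*sqrt(11)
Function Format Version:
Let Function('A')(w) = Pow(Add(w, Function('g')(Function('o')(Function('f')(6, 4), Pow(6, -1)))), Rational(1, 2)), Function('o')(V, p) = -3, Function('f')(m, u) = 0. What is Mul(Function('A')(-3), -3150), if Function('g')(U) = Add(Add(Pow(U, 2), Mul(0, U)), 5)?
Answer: Mul(-3150, Pow(11, Rational(1, 2))) ≈ -10447.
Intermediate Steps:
Function('g')(U) = Add(5, Pow(U, 2)) (Function('g')(U) = Add(Add(Pow(U, 2), 0), 5) = Add(Pow(U, 2), 5) = Add(5, Pow(U, 2)))
Function('A')(w) = Pow(Add(14, w), Rational(1, 2)) (Function('A')(w) = Pow(Add(w, Add(5, Pow(-3, 2))), Rational(1, 2)) = Pow(Add(w, Add(5, 9)), Rational(1, 2)) = Pow(Add(w, 14), Rational(1, 2)) = Pow(Add(14, w), Rational(1, 2)))
Mul(Function('A')(-3), -3150) = Mul(Pow(Add(14, -3), Rational(1, 2)), -3150) = Mul(Pow(11, Rational(1, 2)), -3150) = Mul(-3150, Pow(11, Rational(1, 2)))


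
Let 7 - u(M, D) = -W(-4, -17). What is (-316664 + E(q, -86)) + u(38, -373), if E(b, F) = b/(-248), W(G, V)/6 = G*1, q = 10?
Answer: -39268449/124 ≈ -3.1668e+5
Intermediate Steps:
W(G, V) = 6*G (W(G, V) = 6*(G*1) = 6*G)
E(b, F) = -b/248 (E(b, F) = b*(-1/248) = -b/248)
u(M, D) = -17 (u(M, D) = 7 - (-1)*6*(-4) = 7 - (-1)*(-24) = 7 - 1*24 = 7 - 24 = -17)
(-316664 + E(q, -86)) + u(38, -373) = (-316664 - 1/248*10) - 17 = (-316664 - 5/124) - 17 = -39266341/124 - 17 = -39268449/124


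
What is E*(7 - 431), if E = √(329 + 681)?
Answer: -424*√1010 ≈ -13475.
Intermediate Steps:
E = √1010 ≈ 31.780
E*(7 - 431) = √1010*(7 - 431) = √1010*(-424) = -424*√1010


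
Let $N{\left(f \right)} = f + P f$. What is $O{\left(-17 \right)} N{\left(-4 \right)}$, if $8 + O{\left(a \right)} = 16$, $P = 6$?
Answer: $-224$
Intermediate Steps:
$O{\left(a \right)} = 8$ ($O{\left(a \right)} = -8 + 16 = 8$)
$N{\left(f \right)} = 7 f$ ($N{\left(f \right)} = f + 6 f = 7 f$)
$O{\left(-17 \right)} N{\left(-4 \right)} = 8 \cdot 7 \left(-4\right) = 8 \left(-28\right) = -224$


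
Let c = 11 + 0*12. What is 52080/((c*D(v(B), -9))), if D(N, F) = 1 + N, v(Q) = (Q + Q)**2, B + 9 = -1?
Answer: 52080/4411 ≈ 11.807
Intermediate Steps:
B = -10 (B = -9 - 1 = -10)
c = 11 (c = 11 + 0 = 11)
v(Q) = 4*Q**2 (v(Q) = (2*Q)**2 = 4*Q**2)
52080/((c*D(v(B), -9))) = 52080/((11*(1 + 4*(-10)**2))) = 52080/((11*(1 + 4*100))) = 52080/((11*(1 + 400))) = 52080/((11*401)) = 52080/4411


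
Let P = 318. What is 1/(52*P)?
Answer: 1/16536 ≈ 6.0474e-5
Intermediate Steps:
1/(52*P) = 1/(52*318) = 1/16536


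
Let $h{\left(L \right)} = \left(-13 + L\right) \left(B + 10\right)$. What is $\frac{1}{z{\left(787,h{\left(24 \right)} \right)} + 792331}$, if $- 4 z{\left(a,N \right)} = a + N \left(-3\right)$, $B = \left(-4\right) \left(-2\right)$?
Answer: $\frac{4}{3169131} \approx 1.2622 \cdot 10^{-6}$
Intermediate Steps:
$B = 8$
$h{\left(L \right)} = -234 + 18 L$ ($h{\left(L \right)} = \left(-13 + L\right) \left(8 + 10\right) = \left(-13 + L\right) 18 = -234 + 18 L$)
$z{\left(a,N \right)} = - \frac{a}{4} + \frac{3 N}{4}$ ($z{\left(a,N \right)} = - \frac{a + N \left(-3\right)}{4} = - \frac{a - 3 N}{4} = - \frac{a}{4} + \frac{3 N}{4}$)
$\frac{1}{z{\left(787,h{\left(24 \right)} \right)} + 792331} = \frac{1}{\left(\left(- \frac{1}{4}\right) 787 + \frac{3 \left(-234 + 18 \cdot 24\right)}{4}\right) + 792331} = \frac{1}{\left(- \frac{787}{4} + \frac{3 \left(-234 + 432\right)}{4}\right) + 792331} = \frac{1}{\left(- \frac{787}{4} + \frac{3}{4} \cdot 198\right) + 792331} = \frac{1}{\left(- \frac{787}{4} + \frac{297}{2}\right) + 792331} = \frac{1}{- \frac{193}{4} + 792331} = \frac{1}{\frac{3169131}{4}} = \frac{4}{3169131}$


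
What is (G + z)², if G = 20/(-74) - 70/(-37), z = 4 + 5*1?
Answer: 154449/1369 ≈ 112.82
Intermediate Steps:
z = 9 (z = 4 + 5 = 9)
G = 60/37 (G = 20*(-1/74) - 70*(-1/37) = -10/37 + 70/37 = 60/37 ≈ 1.6216)
(G + z)² = (60/37 + 9)² = (393/37)² = 154449/1369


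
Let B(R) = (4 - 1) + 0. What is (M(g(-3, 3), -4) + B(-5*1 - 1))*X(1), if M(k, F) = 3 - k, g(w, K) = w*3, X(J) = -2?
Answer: -30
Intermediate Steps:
g(w, K) = 3*w
B(R) = 3 (B(R) = 3 + 0 = 3)
(M(g(-3, 3), -4) + B(-5*1 - 1))*X(1) = ((3 - 3*(-3)) + 3)*(-2) = ((3 - 1*(-9)) + 3)*(-2) = ((3 + 9) + 3)*(-2) = (12 + 3)*(-2) = 15*(-2) = -30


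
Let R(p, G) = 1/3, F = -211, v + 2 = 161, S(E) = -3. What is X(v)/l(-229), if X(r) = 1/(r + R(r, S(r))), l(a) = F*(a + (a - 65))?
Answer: 3/52748734 ≈ 5.6873e-8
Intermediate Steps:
v = 159 (v = -2 + 161 = 159)
R(p, G) = ⅓
l(a) = 13715 - 422*a (l(a) = -211*(a + (a - 65)) = -211*(a + (-65 + a)) = -211*(-65 + 2*a) = 13715 - 422*a)
X(r) = 1/(⅓ + r) (X(r) = 1/(r + ⅓) = 1/(⅓ + r))
X(v)/l(-229) = (3/(1 + 3*159))/(13715 - 422*(-229)) = (3/(1 + 477))/(13715 + 96638) = (3/478)/110353 = (3*(1/478))*(1/110353) = (3/478)*(1/110353) = 3/52748734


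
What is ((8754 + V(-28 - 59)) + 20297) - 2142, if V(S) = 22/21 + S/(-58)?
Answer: 1130285/42 ≈ 26912.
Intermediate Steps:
V(S) = 22/21 - S/58 (V(S) = 22*(1/21) + S*(-1/58) = 22/21 - S/58)
((8754 + V(-28 - 59)) + 20297) - 2142 = ((8754 + (22/21 - (-28 - 59)/58)) + 20297) - 2142 = ((8754 + (22/21 - 1/58*(-87))) + 20297) - 2142 = ((8754 + (22/21 + 3/2)) + 20297) - 2142 = ((8754 + 107/42) + 20297) - 2142 = (367775/42 + 20297) - 2142 = 1220249/42 - 2142 = 1130285/42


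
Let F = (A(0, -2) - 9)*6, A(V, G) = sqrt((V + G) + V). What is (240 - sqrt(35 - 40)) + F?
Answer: 186 - I*sqrt(5) + 6*I*sqrt(2) ≈ 186.0 + 6.2492*I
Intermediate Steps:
A(V, G) = sqrt(G + 2*V) (A(V, G) = sqrt((G + V) + V) = sqrt(G + 2*V))
F = -54 + 6*I*sqrt(2) (F = (sqrt(-2 + 2*0) - 9)*6 = (sqrt(-2 + 0) - 9)*6 = (sqrt(-2) - 9)*6 = (I*sqrt(2) - 9)*6 = (-9 + I*sqrt(2))*6 = -54 + 6*I*sqrt(2) ≈ -54.0 + 8.4853*I)
(240 - sqrt(35 - 40)) + F = (240 - sqrt(35 - 40)) + (-54 + 6*I*sqrt(2)) = (240 - sqrt(-5)) + (-54 + 6*I*sqrt(2)) = (240 - I*sqrt(5)) + (-54 + 6*I*sqrt(2)) = 186 - I*sqrt(5) + 6*I*sqrt(2)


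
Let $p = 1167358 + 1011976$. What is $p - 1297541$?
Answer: $881793$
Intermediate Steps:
$p = 2179334$
$p - 1297541 = 2179334 - 1297541 = 881793$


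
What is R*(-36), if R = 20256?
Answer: -729216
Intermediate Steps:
R*(-36) = 20256*(-36) = -729216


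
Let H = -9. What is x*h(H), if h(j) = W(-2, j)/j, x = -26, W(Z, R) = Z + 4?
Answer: 52/9 ≈ 5.7778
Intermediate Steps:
W(Z, R) = 4 + Z
h(j) = 2/j (h(j) = (4 - 2)/j = 2/j)
x*h(H) = -52/(-9) = -52*(-1)/9 = -26*(-2/9) = 52/9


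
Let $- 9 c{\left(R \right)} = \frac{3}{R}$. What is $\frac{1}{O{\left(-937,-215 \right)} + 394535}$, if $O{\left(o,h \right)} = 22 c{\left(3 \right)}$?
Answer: $\frac{9}{3550793} \approx 2.5346 \cdot 10^{-6}$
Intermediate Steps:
$c{\left(R \right)} = - \frac{1}{3 R}$ ($c{\left(R \right)} = - \frac{3 \frac{1}{R}}{9} = - \frac{1}{3 R}$)
$O{\left(o,h \right)} = - \frac{22}{9}$ ($O{\left(o,h \right)} = 22 \left(- \frac{1}{3 \cdot 3}\right) = 22 \left(\left(- \frac{1}{3}\right) \frac{1}{3}\right) = 22 \left(- \frac{1}{9}\right) = - \frac{22}{9}$)
$\frac{1}{O{\left(-937,-215 \right)} + 394535} = \frac{1}{- \frac{22}{9} + 394535} = \frac{1}{\frac{3550793}{9}} = \frac{9}{3550793}$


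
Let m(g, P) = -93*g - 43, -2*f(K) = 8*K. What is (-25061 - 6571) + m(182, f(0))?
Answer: -48601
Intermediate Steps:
f(K) = -4*K
m(g, P) = -43 - 93*g
(-25061 - 6571) + m(182, f(0)) = (-25061 - 6571) + (-43 - 93*182) = -31632 + (-43 - 16926) = -31632 - 16969 = -48601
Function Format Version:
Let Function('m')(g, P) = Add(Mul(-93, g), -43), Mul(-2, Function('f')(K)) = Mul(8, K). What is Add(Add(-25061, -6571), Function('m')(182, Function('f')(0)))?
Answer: -48601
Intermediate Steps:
Function('f')(K) = Mul(-4, K) (Function('f')(K) = Mul(Rational(-1, 2), Mul(8, K)) = Mul(-4, K))
Function('m')(g, P) = Add(-43, Mul(-93, g))
Add(Add(-25061, -6571), Function('m')(182, Function('f')(0))) = Add(Add(-25061, -6571), Add(-43, Mul(-93, 182))) = Add(-31632, Add(-43, -16926)) = Add(-31632, -16969) = -48601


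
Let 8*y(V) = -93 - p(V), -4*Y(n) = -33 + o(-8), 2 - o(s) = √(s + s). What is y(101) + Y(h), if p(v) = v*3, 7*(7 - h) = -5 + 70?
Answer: -167/4 + I ≈ -41.75 + 1.0*I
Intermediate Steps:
o(s) = 2 - √2*√s (o(s) = 2 - √(s + s) = 2 - √(2*s) = 2 - √2*√s)
h = -16/7 (h = 7 - (-5 + 70)/7 = 7 - ⅐*65 = 7 - 65/7 = -16/7 ≈ -2.2857)
Y(n) = 31/4 + I (Y(n) = -(-33 + (2 - √2*√(-8)))/4 = -(-33 + (2 - √2*2*I*√2))/4 = -(-33 + (2 - 4*I))/4 = -(-31 - 4*I)/4 = 31/4 + I)
p(v) = 3*v
y(V) = -93/8 - 3*V/8 (y(V) = (-93 - 3*V)/8 = -93/8 - 3*V/8)
y(101) + Y(h) = (-93/8 - 3/8*101) + (31/4 + I) = (-93/8 - 303/8) + (31/4 + I) = -99/2 + (31/4 + I) = -167/4 + I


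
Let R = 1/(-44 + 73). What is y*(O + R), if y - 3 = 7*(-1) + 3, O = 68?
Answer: -1973/29 ≈ -68.034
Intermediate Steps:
R = 1/29 ≈ 0.034483
y = -1 (y = 3 + (7*(-1) + 3) = 3 + (-7 + 3) = 3 - 4 = -1)
y*(O + R) = -(68 + 1/29) = -1*1973/29 = -1973/29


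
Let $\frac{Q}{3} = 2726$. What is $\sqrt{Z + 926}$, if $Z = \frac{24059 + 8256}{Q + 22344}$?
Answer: $\frac{7 \sqrt{17625325686}}{30522} \approx 30.448$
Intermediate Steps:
$Q = 8178$ ($Q = 3 \cdot 2726 = 8178$)
$Z = \frac{32315}{30522}$ ($Z = \frac{24059 + 8256}{8178 + 22344} = \frac{32315}{30522} \approx 1.0587$)
$\sqrt{Z + 926} = \sqrt{\frac{32315}{30522} + 926} = \sqrt{\frac{28295687}{30522}} = \frac{7 \sqrt{17625325686}}{30522}$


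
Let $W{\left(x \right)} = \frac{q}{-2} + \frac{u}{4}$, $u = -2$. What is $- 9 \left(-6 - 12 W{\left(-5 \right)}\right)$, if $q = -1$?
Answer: $54$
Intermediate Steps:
$W{\left(x \right)} = 0$ ($W{\left(x \right)} = - \frac{1}{-2} - \frac{2}{4} = \left(-1\right) \left(- \frac{1}{2}\right) - \frac{1}{2} = \frac{1}{2} - \frac{1}{2} = 0$)
$- 9 \left(-6 - 12 W{\left(-5 \right)}\right) = - 9 \left(-6 - 0\right) = - 9 \left(-6 + 0\right) = \left(-9\right) \left(-6\right) = 54$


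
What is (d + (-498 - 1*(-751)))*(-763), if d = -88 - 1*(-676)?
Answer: -641683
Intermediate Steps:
d = 588 (d = -88 + 676 = 588)
(d + (-498 - 1*(-751)))*(-763) = (588 + (-498 - 1*(-751)))*(-763) = (588 + (-498 + 751))*(-763) = (588 + 253)*(-763) = 841*(-763) = -641683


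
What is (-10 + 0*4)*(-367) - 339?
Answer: 3331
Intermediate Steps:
(-10 + 0*4)*(-367) - 339 = (-10 + 0)*(-367) - 339 = -10*(-367) - 339 = 3670 - 339 = 3331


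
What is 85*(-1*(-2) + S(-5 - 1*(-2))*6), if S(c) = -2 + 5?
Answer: 1700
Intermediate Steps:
S(c) = 3
85*(-1*(-2) + S(-5 - 1*(-2))*6) = 85*(-1*(-2) + 3*6) = 85*(2 + 18) = 85*20 = 1700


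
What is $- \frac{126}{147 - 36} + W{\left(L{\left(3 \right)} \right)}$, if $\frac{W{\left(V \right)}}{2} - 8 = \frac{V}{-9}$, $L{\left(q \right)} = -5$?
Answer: $\frac{5320}{333} \approx 15.976$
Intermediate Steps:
$W{\left(V \right)} = 16 - \frac{2 V}{9}$ ($W{\left(V \right)} = 16 + 2 \frac{V}{-9} = 16 + 2 V \left(- \frac{1}{9}\right) = 16 + 2 \left(- \frac{V}{9}\right) = 16 - \frac{2 V}{9}$)
$- \frac{126}{147 - 36} + W{\left(L{\left(3 \right)} \right)} = - \frac{126}{147 - 36} + \left(16 - - \frac{10}{9}\right) = - \frac{126}{147 - 36} + \left(16 + \frac{10}{9}\right) = - \frac{126}{111} + \frac{154}{9} = \left(-126\right) \frac{1}{111} + \frac{154}{9} = - \frac{42}{37} + \frac{154}{9} = \frac{5320}{333}$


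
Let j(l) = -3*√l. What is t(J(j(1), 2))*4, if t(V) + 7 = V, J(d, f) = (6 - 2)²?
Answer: 36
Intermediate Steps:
J(d, f) = 16 (J(d, f) = 4² = 16)
t(V) = -7 + V
t(J(j(1), 2))*4 = (-7 + 16)*4 = 9*4 = 36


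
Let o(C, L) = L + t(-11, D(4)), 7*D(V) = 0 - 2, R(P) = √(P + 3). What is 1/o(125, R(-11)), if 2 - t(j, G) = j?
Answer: 13/177 - 2*I*√2/177 ≈ 0.073446 - 0.01598*I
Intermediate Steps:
R(P) = √(3 + P)
D(V) = -2/7 (D(V) = (0 - 2)/7 = (⅐)*(-2) = -2/7)
t(j, G) = 2 - j
o(C, L) = 13 + L (o(C, L) = L + (2 - 1*(-11)) = L + (2 + 11) = L + 13 = 13 + L)
1/o(125, R(-11)) = 1/(13 + √(3 - 11)) = 1/(13 + √(-8)) = 1/(13 + 2*I*√2)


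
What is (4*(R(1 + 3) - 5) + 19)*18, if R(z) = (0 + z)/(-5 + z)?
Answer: -306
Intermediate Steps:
R(z) = z/(-5 + z)
(4*(R(1 + 3) - 5) + 19)*18 = (4*((1 + 3)/(-5 + (1 + 3)) - 5) + 19)*18 = (4*(4/(-5 + 4) - 5) + 19)*18 = (4*(4/(-1) - 5) + 19)*18 = (4*(4*(-1) - 5) + 19)*18 = (4*(-4 - 5) + 19)*18 = (4*(-9) + 19)*18 = (-36 + 19)*18 = -17*18 = -306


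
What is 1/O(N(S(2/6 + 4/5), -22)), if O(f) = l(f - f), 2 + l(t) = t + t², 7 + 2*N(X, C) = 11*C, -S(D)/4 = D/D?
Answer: -½ ≈ -0.50000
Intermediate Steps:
S(D) = -4 (S(D) = -4*D/D = -4*1 = -4)
N(X, C) = -7/2 + 11*C/2 (N(X, C) = -7/2 + (11*C)/2 = -7/2 + 11*C/2)
l(t) = -2 + t + t² (l(t) = -2 + (t + t²) = -2 + t + t²)
O(f) = -2 (O(f) = -2 + (f - f) + (f - f)² = -2 + 0 + 0² = -2 + 0 + 0 = -2)
1/O(N(S(2/6 + 4/5), -22)) = 1/(-2) = -½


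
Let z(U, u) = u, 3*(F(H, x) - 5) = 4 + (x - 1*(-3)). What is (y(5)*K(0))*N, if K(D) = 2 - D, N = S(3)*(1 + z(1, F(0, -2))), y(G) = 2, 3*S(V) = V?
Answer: 92/3 ≈ 30.667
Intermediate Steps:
S(V) = V/3
F(H, x) = 22/3 + x/3 (F(H, x) = 5 + (4 + (x - 1*(-3)))/3 = 5 + (4 + (x + 3))/3 = 5 + (4 + (3 + x))/3 = 5 + (7 + x)/3 = 5 + (7/3 + x/3) = 22/3 + x/3)
N = 23/3 (N = ((⅓)*3)*(1 + (22/3 + (⅓)*(-2))) = 1*(1 + (22/3 - ⅔)) = 1*(1 + 20/3) = 1*(23/3) = 23/3 ≈ 7.6667)
(y(5)*K(0))*N = (2*(2 - 1*0))*(23/3) = (2*(2 + 0))*(23/3) = (2*2)*(23/3) = 4*(23/3) = 92/3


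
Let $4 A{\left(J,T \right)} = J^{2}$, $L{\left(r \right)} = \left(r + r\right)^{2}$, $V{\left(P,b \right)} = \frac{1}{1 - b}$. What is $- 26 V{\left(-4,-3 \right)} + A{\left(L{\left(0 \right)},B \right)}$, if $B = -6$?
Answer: $- \frac{13}{2} \approx -6.5$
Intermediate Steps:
$L{\left(r \right)} = 4 r^{2}$ ($L{\left(r \right)} = \left(2 r\right)^{2} = 4 r^{2}$)
$A{\left(J,T \right)} = \frac{J^{2}}{4}$
$- 26 V{\left(-4,-3 \right)} + A{\left(L{\left(0 \right)},B \right)} = - 26 \left(- \frac{1}{-1 - 3}\right) + \frac{\left(4 \cdot 0^{2}\right)^{2}}{4} = - 26 \left(- \frac{1}{-4}\right) + \frac{\left(4 \cdot 0\right)^{2}}{4} = - 26 \left(\left(-1\right) \left(- \frac{1}{4}\right)\right) + \frac{0^{2}}{4} = \left(-26\right) \frac{1}{4} + \frac{1}{4} \cdot 0 = - \frac{13}{2} + 0 = - \frac{13}{2}$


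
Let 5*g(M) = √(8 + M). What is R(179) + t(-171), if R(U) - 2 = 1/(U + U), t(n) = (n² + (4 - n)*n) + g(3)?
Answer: -244155/358 + √11/5 ≈ -681.33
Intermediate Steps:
g(M) = √(8 + M)/5
t(n) = n² + √11/5 + n*(4 - n) (t(n) = (n² + (4 - n)*n) + √(8 + 3)/5 = (n² + n*(4 - n)) + √11/5 = n² + √11/5 + n*(4 - n))
R(U) = 2 + 1/(2*U) (R(U) = 2 + 1/(U + U) = 2 + 1/(2*U))
R(179) + t(-171) = (2 + (½)/179) + (4*(-171) + √11/5) = (2 + (½)*(1/179)) + (-684 + √11/5) = (2 + 1/358) + (-684 + √11/5) = 717/358 + (-684 + √11/5) = -244155/358 + √11/5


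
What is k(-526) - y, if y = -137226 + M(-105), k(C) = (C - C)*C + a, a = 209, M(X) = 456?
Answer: 136979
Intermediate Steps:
k(C) = 209 (k(C) = (C - C)*C + 209 = 0*C + 209 = 0 + 209 = 209)
y = -136770 (y = -137226 + 456 = -136770)
k(-526) - y = 209 - 1*(-136770) = 209 + 136770 = 136979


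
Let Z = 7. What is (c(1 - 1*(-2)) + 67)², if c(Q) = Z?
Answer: 5476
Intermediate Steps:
c(Q) = 7
(c(1 - 1*(-2)) + 67)² = (7 + 67)² = 74² = 5476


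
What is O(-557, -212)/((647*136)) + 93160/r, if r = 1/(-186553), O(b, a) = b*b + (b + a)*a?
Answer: -1529237383546883/87992 ≈ -1.7379e+10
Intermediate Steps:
O(b, a) = b**2 + a*(a + b) (O(b, a) = b**2 + (a + b)*a = b**2 + a*(a + b))
r = -1/186553 ≈ -5.3604e-6
O(-557, -212)/((647*136)) + 93160/r = ((-212)**2 + (-557)**2 - 212*(-557))/((647*136)) + 93160/(-1/186553) = (44944 + 310249 + 118084)/87992 + 93160*(-186553) = 473277*(1/87992) - 17379277480 = 473277/87992 - 17379277480 = -1529237383546883/87992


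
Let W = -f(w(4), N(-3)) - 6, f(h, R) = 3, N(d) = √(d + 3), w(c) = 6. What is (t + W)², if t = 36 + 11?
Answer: 1444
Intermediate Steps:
N(d) = √(3 + d)
t = 47
W = -9 (W = -1*3 - 6 = -3 - 6 = -9)
(t + W)² = (47 - 9)² = 38² = 1444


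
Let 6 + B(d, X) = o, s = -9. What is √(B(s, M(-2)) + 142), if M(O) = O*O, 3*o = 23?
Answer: √1293/3 ≈ 11.986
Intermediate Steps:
o = 23/3 (o = (⅓)*23 = 23/3 ≈ 7.6667)
M(O) = O²
B(d, X) = 5/3 (B(d, X) = -6 + 23/3 = 5/3)
√(B(s, M(-2)) + 142) = √(5/3 + 142) = √(431/3) = √1293/3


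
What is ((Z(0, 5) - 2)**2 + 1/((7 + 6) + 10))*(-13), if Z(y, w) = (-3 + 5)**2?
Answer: -1209/23 ≈ -52.565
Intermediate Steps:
Z(y, w) = 4 (Z(y, w) = 2**2 = 4)
((Z(0, 5) - 2)**2 + 1/((7 + 6) + 10))*(-13) = ((4 - 2)**2 + 1/((7 + 6) + 10))*(-13) = (2**2 + 1/(13 + 10))*(-13) = (4 + 1/23)*(-13) = (93/23)*(-13) = -1209/23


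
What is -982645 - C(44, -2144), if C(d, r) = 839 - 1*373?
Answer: -983111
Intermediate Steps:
C(d, r) = 466 (C(d, r) = 839 - 373 = 466)
-982645 - C(44, -2144) = -982645 - 1*466 = -982645 - 466 = -983111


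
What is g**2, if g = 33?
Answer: 1089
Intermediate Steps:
g**2 = 33**2 = 1089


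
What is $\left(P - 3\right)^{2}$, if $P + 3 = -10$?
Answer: $256$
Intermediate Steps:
$P = -13$ ($P = -3 - 10 = -13$)
$\left(P - 3\right)^{2} = \left(-13 - 3\right)^{2} = \left(-16\right)^{2} = 256$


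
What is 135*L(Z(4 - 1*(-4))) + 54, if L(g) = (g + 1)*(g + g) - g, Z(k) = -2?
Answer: 864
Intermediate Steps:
L(g) = -g + 2*g*(1 + g) (L(g) = (1 + g)*(2*g) - g = 2*g*(1 + g) - g = -g + 2*g*(1 + g))
135*L(Z(4 - 1*(-4))) + 54 = 135*(-2*(1 + 2*(-2))) + 54 = 135*(-2*(1 - 4)) + 54 = 135*(-2*(-3)) + 54 = 135*6 + 54 = 810 + 54 = 864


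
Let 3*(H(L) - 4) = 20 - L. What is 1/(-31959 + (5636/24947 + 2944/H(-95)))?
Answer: -3168269/101033661295 ≈ -3.1359e-5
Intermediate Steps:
H(L) = 32/3 - L/3 (H(L) = 4 + (20 - L)/3 = 4 + (20/3 - L/3) = 32/3 - L/3)
1/(-31959 + (5636/24947 + 2944/H(-95))) = 1/(-31959 + (5636/24947 + 2944/(32/3 - ⅓*(-95)))) = 1/(-31959 + (5636*(1/24947) + 2944/(32/3 + 95/3))) = 1/(-31959 + (5636/24947 + 2944/(127/3))) = 1/(-31959 + (5636/24947 + 2944*(3/127))) = 1/(-31959 + (5636/24947 + 8832/127)) = 1/(-31959 + 221047676/3168269) = 1/(-101033661295/3168269) = -3168269/101033661295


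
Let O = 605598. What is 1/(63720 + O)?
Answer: 1/669318 ≈ 1.4941e-6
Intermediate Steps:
1/(63720 + O) = 1/(63720 + 605598) = 1/669318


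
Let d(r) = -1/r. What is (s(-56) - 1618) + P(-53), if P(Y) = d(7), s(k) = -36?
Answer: -11579/7 ≈ -1654.1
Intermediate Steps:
P(Y) = -⅐ (P(Y) = -1/7 = -1*⅐ = -⅐)
(s(-56) - 1618) + P(-53) = (-36 - 1618) - ⅐ = -1654 - ⅐ = -11579/7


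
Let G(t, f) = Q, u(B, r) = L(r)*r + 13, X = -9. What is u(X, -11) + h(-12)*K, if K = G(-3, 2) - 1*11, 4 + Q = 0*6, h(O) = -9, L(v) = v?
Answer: 269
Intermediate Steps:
u(B, r) = 13 + r² (u(B, r) = r*r + 13 = r² + 13 = 13 + r²)
Q = -4 (Q = -4 + 0*6 = -4 + 0 = -4)
G(t, f) = -4
K = -15 (K = -4 - 1*11 = -4 - 11 = -15)
u(X, -11) + h(-12)*K = (13 + (-11)²) - 9*(-15) = (13 + 121) + 135 = 134 + 135 = 269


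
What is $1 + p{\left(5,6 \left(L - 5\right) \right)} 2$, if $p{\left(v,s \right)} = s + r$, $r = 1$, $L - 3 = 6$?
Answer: $51$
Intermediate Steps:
$L = 9$ ($L = 3 + 6 = 9$)
$p{\left(v,s \right)} = 1 + s$ ($p{\left(v,s \right)} = s + 1 = 1 + s$)
$1 + p{\left(5,6 \left(L - 5\right) \right)} 2 = 1 + \left(1 + 6 \left(9 - 5\right)\right) 2 = 1 + \left(1 + 6 \cdot 4\right) 2 = 1 + \left(1 + 24\right) 2 = 1 + 25 \cdot 2 = 1 + 50 = 51$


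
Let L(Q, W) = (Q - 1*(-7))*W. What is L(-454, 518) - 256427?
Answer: -487973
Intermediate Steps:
L(Q, W) = W*(7 + Q) (L(Q, W) = (Q + 7)*W = (7 + Q)*W = W*(7 + Q))
L(-454, 518) - 256427 = 518*(7 - 454) - 256427 = 518*(-447) - 256427 = -231546 - 256427 = -487973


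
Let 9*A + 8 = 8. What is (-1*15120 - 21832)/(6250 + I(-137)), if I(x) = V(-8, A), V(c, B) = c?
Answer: -18476/3121 ≈ -5.9199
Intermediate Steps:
A = 0 (A = -8/9 + (⅑)*8 = -8/9 + 8/9 = 0)
I(x) = -8
(-1*15120 - 21832)/(6250 + I(-137)) = (-1*15120 - 21832)/(6250 - 8) = (-15120 - 21832)/6242 = -36952*1/6242 = -18476/3121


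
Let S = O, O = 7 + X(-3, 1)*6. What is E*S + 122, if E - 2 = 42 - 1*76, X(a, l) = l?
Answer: -294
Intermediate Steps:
O = 13 (O = 7 + 1*6 = 7 + 6 = 13)
S = 13
E = -32 (E = 2 + (42 - 1*76) = 2 + (42 - 76) = 2 - 34 = -32)
E*S + 122 = -32*13 + 122 = -416 + 122 = -294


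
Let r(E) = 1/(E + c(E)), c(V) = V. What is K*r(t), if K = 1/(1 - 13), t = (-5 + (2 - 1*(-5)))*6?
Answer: -1/288 ≈ -0.0034722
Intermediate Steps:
t = 12 (t = (-5 + (2 + 5))*6 = (-5 + 7)*6 = 2*6 = 12)
r(E) = 1/(2*E) (r(E) = 1/(E + E) = 1/(2*E))
K = -1/12 (K = 1/(-12) = -1/12 ≈ -0.083333)
K*r(t) = -1/(24*12) = -1/12*1/24 = -1/288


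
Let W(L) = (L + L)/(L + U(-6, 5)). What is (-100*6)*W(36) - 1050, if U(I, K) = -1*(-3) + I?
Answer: -25950/11 ≈ -2359.1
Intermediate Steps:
U(I, K) = 3 + I
W(L) = 2*L/(-3 + L) (W(L) = (L + L)/(L + (3 - 6)) = (2*L)/(L - 3) = (2*L)/(-3 + L) = 2*L/(-3 + L))
(-100*6)*W(36) - 1050 = (-100*6)*(2*36/(-3 + 36)) - 1050 = -1200*36/33 - 1050 = -600*24/11 - 1050 = -14400/11 - 1050 = -25950/11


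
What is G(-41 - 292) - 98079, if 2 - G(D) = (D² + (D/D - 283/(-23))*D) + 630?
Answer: -4718810/23 ≈ -2.0517e+5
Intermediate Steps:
G(D) = -628 - D² - 306*D/23 (G(D) = 2 - ((D² + (D/D - 283/(-23))*D) + 630) = 2 - ((D² + (1 - 283*(-1/23))*D) + 630) = 2 - ((D² + (1 + 283/23)*D) + 630) = 2 - ((D² + 306*D/23) + 630) = 2 - (630 + D² + 306*D/23) = 2 + (-630 - D² - 306*D/23) = -628 - D² - 306*D/23)
G(-41 - 292) - 98079 = (-628 - (-41 - 292)² - 306*(-41 - 292)/23) - 98079 = (-628 - 1*(-333)² - 306/23*(-333)) - 98079 = (-628 - 1*110889 + 101898/23) - 98079 = (-628 - 110889 + 101898/23) - 98079 = -2462993/23 - 98079 = -4718810/23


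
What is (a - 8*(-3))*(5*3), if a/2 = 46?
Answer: 1740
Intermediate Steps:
a = 92 (a = 2*46 = 92)
(a - 8*(-3))*(5*3) = (92 - 8*(-3))*(5*3) = (92 + 24)*15 = 116*15 = 1740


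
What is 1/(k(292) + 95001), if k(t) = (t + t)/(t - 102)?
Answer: 95/9025387 ≈ 1.0526e-5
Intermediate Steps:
k(t) = 2*t/(-102 + t) (k(t) = (2*t)/(-102 + t) = 2*t/(-102 + t))
1/(k(292) + 95001) = 1/(2*292/(-102 + 292) + 95001) = 1/(2*292/190 + 95001) = 1/(2*292*(1/190) + 95001) = 1/(292/95 + 95001) = 1/(9025387/95) = 95/9025387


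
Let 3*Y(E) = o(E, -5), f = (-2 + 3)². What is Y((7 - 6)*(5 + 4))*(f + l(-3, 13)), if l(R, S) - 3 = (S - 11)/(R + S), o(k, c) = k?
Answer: 63/5 ≈ 12.600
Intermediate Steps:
f = 1 (f = 1² = 1)
l(R, S) = 3 + (-11 + S)/(R + S) (l(R, S) = 3 + (S - 11)/(R + S) = 3 + (-11 + S)/(R + S))
Y(E) = E/3
Y((7 - 6)*(5 + 4))*(f + l(-3, 13)) = (((7 - 6)*(5 + 4))/3)*(1 + (-11 + 3*(-3) + 4*13)/(-3 + 13)) = ((1*9)/3)*(1 + (-11 - 9 + 52)/10) = ((⅓)*9)*(1 + (⅒)*32) = 3*(1 + 16/5) = 3*(21/5) = 63/5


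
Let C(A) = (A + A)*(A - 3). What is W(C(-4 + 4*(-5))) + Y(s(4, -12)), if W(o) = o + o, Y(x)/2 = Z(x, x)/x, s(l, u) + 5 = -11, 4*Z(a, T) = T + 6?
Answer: 41477/16 ≈ 2592.3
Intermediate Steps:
Z(a, T) = 3/2 + T/4 (Z(a, T) = (T + 6)/4 = (6 + T)/4 = 3/2 + T/4)
s(l, u) = -16 (s(l, u) = -5 - 11 = -16)
Y(x) = 2*(3/2 + x/4)/x (Y(x) = 2*((3/2 + x/4)/x) = 2*(3/2 + x/4)/x)
C(A) = 2*A*(-3 + A) (C(A) = (2*A)*(-3 + A) = 2*A*(-3 + A))
W(o) = 2*o
W(C(-4 + 4*(-5))) + Y(s(4, -12)) = 2*(2*(-4 + 4*(-5))*(-3 + (-4 + 4*(-5)))) + (1/2)*(6 - 16)/(-16) = 2*(2*(-4 - 20)*(-3 + (-4 - 20))) + (1/2)*(-1/16)*(-10) = 2*(2*(-24)*(-3 - 24)) + 5/16 = 2*(2*(-24)*(-27)) + 5/16 = 2*1296 + 5/16 = 2592 + 5/16 = 41477/16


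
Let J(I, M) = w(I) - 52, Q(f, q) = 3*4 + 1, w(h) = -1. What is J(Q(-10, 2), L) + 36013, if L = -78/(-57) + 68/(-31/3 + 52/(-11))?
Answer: 35960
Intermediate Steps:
Q(f, q) = 13 (Q(f, q) = 12 + 1 = 13)
L = -29714/9443 (L = -78*(-1/57) + 68/(-31*1/3 + 52*(-1/11)) = 26/19 + 68/(-31/3 - 52/11) = 26/19 + 68/(-497/33) = 26/19 + 68*(-33/497) = 26/19 - 2244/497 = -29714/9443 ≈ -3.1467)
J(I, M) = -53 (J(I, M) = -1 - 52 = -53)
J(Q(-10, 2), L) + 36013 = -53 + 36013 = 35960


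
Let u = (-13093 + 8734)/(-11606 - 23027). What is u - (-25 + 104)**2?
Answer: -216140194/34633 ≈ -6240.9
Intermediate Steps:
u = 4359/34633 (u = -4359/(-34633) = -4359*(-1/34633) = 4359/34633 ≈ 0.12586)
u - (-25 + 104)**2 = 4359/34633 - (-25 + 104)**2 = 4359/34633 - 1*79**2 = 4359/34633 - 1*6241 = 4359/34633 - 6241 = -216140194/34633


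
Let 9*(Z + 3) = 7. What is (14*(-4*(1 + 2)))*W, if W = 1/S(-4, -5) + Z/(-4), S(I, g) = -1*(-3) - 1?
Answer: -532/3 ≈ -177.33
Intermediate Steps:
Z = -20/9 (Z = -3 + (⅑)*7 = -3 + 7/9 = -20/9 ≈ -2.2222)
S(I, g) = 2 (S(I, g) = 3 - 1 = 2)
W = 19/18 (W = 1/2 - 20/9/(-4) = 1*(½) - 20/9*(-¼) = ½ + 5/9 = 19/18 ≈ 1.0556)
(14*(-4*(1 + 2)))*W = (14*(-4*(1 + 2)))*(19/18) = (14*(-4*3))*(19/18) = (14*(-12))*(19/18) = -168*19/18 = -532/3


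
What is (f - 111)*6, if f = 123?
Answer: 72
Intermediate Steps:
(f - 111)*6 = (123 - 111)*6 = 12*6 = 72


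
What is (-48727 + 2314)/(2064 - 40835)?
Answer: 46413/38771 ≈ 1.1971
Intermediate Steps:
(-48727 + 2314)/(2064 - 40835) = -46413/(-38771) = -46413*(-1/38771) = 46413/38771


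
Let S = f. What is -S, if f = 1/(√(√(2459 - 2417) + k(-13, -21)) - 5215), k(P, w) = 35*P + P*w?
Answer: 1/(5215 - √(-182 + √42)) ≈ 0.00019175 + 4.871e-7*I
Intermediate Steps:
f = 1/(-5215 + √(-182 + √42)) (f = 1/(√(√(2459 - 2417) - 13*(35 - 21)) - 5215) = 1/(√(√42 - 13*14) - 5215) = 1/(√(√42 - 182) - 5215) = 1/(√(-182 + √42) - 5215) = 1/(-5215 + √(-182 + √42)) ≈ -0.00019175 - 4.871e-7*I)
S = -1/(5215 - √(-182 + √42)) ≈ -0.00019175 - 4.8714e-7*I
-S = -(-1)/(5215 - √(-182 + √42)) = 1/(5215 - √(-182 + √42))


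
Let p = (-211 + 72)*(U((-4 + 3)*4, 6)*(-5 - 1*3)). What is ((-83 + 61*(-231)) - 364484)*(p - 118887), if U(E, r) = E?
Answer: 46701784430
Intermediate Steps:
p = -4448 (p = (-211 + 72)*(((-4 + 3)*4)*(-5 - 1*3)) = -139*(-1*4)*(-5 - 3) = -(-556)*(-8) = -139*32 = -4448)
((-83 + 61*(-231)) - 364484)*(p - 118887) = ((-83 + 61*(-231)) - 364484)*(-4448 - 118887) = ((-83 - 14091) - 364484)*(-123335) = (-14174 - 364484)*(-123335) = -378658*(-123335) = 46701784430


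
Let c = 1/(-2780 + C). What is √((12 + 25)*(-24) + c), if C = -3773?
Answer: I*√38132332945/6553 ≈ 29.799*I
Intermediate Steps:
c = -1/6553 (c = 1/(-2780 - 3773) = 1/(-6553) = -1/6553 ≈ -0.00015260)
√((12 + 25)*(-24) + c) = √((12 + 25)*(-24) - 1/6553) = √(37*(-24) - 1/6553) = √(-888 - 1/6553) = √(-5819065/6553) = I*√38132332945/6553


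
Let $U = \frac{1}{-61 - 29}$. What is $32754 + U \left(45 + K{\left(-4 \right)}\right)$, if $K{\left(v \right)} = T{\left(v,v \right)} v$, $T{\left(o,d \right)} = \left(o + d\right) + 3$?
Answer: $\frac{589559}{18} \approx 32753.0$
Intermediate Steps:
$T{\left(o,d \right)} = 3 + d + o$ ($T{\left(o,d \right)} = \left(d + o\right) + 3 = 3 + d + o$)
$U = - \frac{1}{90}$ ($U = \frac{1}{-90} = - \frac{1}{90} \approx -0.011111$)
$K{\left(v \right)} = v \left(3 + 2 v\right)$ ($K{\left(v \right)} = \left(3 + v + v\right) v = \left(3 + 2 v\right) v = v \left(3 + 2 v\right)$)
$32754 + U \left(45 + K{\left(-4 \right)}\right) = 32754 - \frac{45 - 4 \left(3 + 2 \left(-4\right)\right)}{90} = 32754 - \frac{45 - 4 \left(3 - 8\right)}{90} = 32754 - \frac{45 - -20}{90} = 32754 - \frac{45 + 20}{90} = 32754 - \frac{13}{18} = \frac{589559}{18}$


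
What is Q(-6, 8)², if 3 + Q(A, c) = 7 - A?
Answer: 100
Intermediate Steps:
Q(A, c) = 4 - A (Q(A, c) = -3 + (7 - A) = 4 - A)
Q(-6, 8)² = (4 - 1*(-6))² = (4 + 6)² = 10² = 100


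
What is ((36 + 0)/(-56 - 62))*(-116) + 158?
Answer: 11410/59 ≈ 193.39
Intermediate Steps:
((36 + 0)/(-56 - 62))*(-116) + 158 = (36/(-118))*(-116) + 158 = (36*(-1/118))*(-116) + 158 = -18/59*(-116) + 158 = 2088/59 + 158 = 11410/59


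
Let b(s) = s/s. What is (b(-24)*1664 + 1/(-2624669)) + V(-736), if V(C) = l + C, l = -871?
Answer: 149606132/2624669 ≈ 57.000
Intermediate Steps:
V(C) = -871 + C
b(s) = 1
(b(-24)*1664 + 1/(-2624669)) + V(-736) = (1*1664 + 1/(-2624669)) + (-871 - 736) = (1664 - 1/2624669) - 1607 = 4367449215/2624669 - 1607 = 149606132/2624669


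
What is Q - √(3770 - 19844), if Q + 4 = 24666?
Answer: 24662 - 3*I*√1786 ≈ 24662.0 - 126.78*I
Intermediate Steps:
Q = 24662 (Q = -4 + 24666 = 24662)
Q - √(3770 - 19844) = 24662 - √(3770 - 19844) = 24662 - √(-16074) = 24662 - 3*I*√1786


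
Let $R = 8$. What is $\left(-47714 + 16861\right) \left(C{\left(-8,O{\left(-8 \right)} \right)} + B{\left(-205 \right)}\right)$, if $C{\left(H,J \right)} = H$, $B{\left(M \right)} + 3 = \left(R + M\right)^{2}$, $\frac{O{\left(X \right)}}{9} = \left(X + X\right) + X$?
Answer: $-1197034694$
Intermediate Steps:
$O{\left(X \right)} = 27 X$ ($O{\left(X \right)} = 9 \left(\left(X + X\right) + X\right) = 9 \left(2 X + X\right) = 9 \cdot 3 X = 27 X$)
$B{\left(M \right)} = -3 + \left(8 + M\right)^{2}$
$\left(-47714 + 16861\right) \left(C{\left(-8,O{\left(-8 \right)} \right)} + B{\left(-205 \right)}\right) = \left(-47714 + 16861\right) \left(-8 - \left(3 - \left(8 - 205\right)^{2}\right)\right) = - 30853 \left(-8 - \left(3 - \left(-197\right)^{2}\right)\right) = - 30853 \left(-8 + \left(-3 + 38809\right)\right) = - 30853 \left(-8 + 38806\right) = \left(-30853\right) 38798 = -1197034694$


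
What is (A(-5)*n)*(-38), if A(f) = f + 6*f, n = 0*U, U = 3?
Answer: 0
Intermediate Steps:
n = 0 (n = 0*3 = 0)
A(f) = 7*f
(A(-5)*n)*(-38) = ((7*(-5))*0)*(-38) = -35*0*(-38) = 0*(-38) = 0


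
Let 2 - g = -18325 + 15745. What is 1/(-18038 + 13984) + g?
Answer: 10467427/4054 ≈ 2582.0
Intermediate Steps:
g = 2582 (g = 2 - (-18325 + 15745) = 2 - 1*(-2580) = 2 + 2580 = 2582)
1/(-18038 + 13984) + g = 1/(-18038 + 13984) + 2582 = 1/(-4054) + 2582 = -1/4054 + 2582 = 10467427/4054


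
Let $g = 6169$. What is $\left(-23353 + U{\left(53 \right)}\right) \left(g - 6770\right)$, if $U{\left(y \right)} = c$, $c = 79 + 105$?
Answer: $13924569$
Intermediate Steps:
$c = 184$
$U{\left(y \right)} = 184$
$\left(-23353 + U{\left(53 \right)}\right) \left(g - 6770\right) = \left(-23353 + 184\right) \left(6169 - 6770\right) = \left(-23169\right) \left(-601\right) = 13924569$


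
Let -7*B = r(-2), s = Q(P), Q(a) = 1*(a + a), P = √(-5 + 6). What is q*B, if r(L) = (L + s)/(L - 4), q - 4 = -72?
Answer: 0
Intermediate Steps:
P = 1 (P = √1 = 1)
q = -68 (q = 4 - 72 = -68)
Q(a) = 2*a (Q(a) = 1*(2*a) = 2*a)
s = 2 (s = 2*1 = 2)
r(L) = (2 + L)/(-4 + L) (r(L) = (L + 2)/(L - 4) = (2 + L)/(-4 + L))
B = 0 (B = -(2 - 2)/(7*(-4 - 2)) = -0/(7*(-6)) = -(-1)*0/42 = -⅐*0 = 0)
q*B = -68*0 = 0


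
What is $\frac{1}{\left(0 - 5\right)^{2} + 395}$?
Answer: $\frac{1}{420} \approx 0.002381$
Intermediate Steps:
$\frac{1}{\left(0 - 5\right)^{2} + 395} = \frac{1}{\left(-5\right)^{2} + 395} = \frac{1}{25 + 395} = \frac{1}{420}$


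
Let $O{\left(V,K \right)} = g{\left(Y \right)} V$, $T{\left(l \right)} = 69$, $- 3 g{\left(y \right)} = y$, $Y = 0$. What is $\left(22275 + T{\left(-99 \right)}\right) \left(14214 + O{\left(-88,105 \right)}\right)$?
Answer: $317597616$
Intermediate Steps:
$g{\left(y \right)} = - \frac{y}{3}$
$O{\left(V,K \right)} = 0$ ($O{\left(V,K \right)} = \left(- \frac{1}{3}\right) 0 V = 0 V = 0$)
$\left(22275 + T{\left(-99 \right)}\right) \left(14214 + O{\left(-88,105 \right)}\right) = \left(22275 + 69\right) \left(14214 + 0\right) = 22344 \cdot 14214 = 317597616$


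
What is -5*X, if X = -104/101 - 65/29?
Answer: 47905/2929 ≈ 16.355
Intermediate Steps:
X = -9581/2929 (X = -104*1/101 - 65*1/29 = -104/101 - 65/29 = -9581/2929 ≈ -3.2711)
-5*X = -5*(-9581/2929) = 47905/2929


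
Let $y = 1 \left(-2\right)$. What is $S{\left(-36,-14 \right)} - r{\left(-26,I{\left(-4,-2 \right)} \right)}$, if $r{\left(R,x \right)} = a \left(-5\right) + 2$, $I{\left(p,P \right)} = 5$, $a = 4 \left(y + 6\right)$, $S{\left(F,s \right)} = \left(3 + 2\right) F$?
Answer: $-102$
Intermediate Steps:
$S{\left(F,s \right)} = 5 F$
$y = -2$
$a = 16$ ($a = 4 \left(-2 + 6\right) = 4 \cdot 4 = 16$)
$r{\left(R,x \right)} = -78$ ($r{\left(R,x \right)} = 16 \left(-5\right) + 2 = -80 + 2 = -78$)
$S{\left(-36,-14 \right)} - r{\left(-26,I{\left(-4,-2 \right)} \right)} = 5 \left(-36\right) - -78 = -180 + 78 = -102$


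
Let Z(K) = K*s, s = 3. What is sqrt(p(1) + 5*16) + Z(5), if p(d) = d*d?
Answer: 24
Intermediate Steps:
p(d) = d**2
Z(K) = 3*K (Z(K) = K*3 = 3*K)
sqrt(p(1) + 5*16) + Z(5) = sqrt(1**2 + 5*16) + 3*5 = sqrt(1 + 80) + 15 = sqrt(81) + 15 = 9 + 15 = 24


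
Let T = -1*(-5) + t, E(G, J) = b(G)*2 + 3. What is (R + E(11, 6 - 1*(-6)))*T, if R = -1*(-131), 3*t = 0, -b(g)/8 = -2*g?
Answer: 2430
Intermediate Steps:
b(g) = 16*g (b(g) = -(-16)*g = 16*g)
t = 0 (t = (1/3)*0 = 0)
E(G, J) = 3 + 32*G (E(G, J) = (16*G)*2 + 3 = 32*G + 3 = 3 + 32*G)
R = 131
T = 5 (T = -1*(-5) + 0 = 5 + 0 = 5)
(R + E(11, 6 - 1*(-6)))*T = (131 + (3 + 32*11))*5 = (131 + (3 + 352))*5 = (131 + 355)*5 = 486*5 = 2430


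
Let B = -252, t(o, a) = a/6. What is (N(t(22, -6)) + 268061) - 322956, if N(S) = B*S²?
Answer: -55147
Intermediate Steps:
t(o, a) = a/6 (t(o, a) = a*(⅙) = a/6)
N(S) = -252*S²
(N(t(22, -6)) + 268061) - 322956 = (-252*1² + 268061) - 322956 = (-252*(-1)² + 268061) - 322956 = (-252*1 + 268061) - 322956 = (-252 + 268061) - 322956 = 267809 - 322956 = -55147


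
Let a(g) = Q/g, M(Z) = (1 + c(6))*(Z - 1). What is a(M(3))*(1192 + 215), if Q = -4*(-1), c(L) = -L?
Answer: -2814/5 ≈ -562.80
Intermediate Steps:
Q = 4
M(Z) = 5 - 5*Z (M(Z) = (1 - 1*6)*(Z - 1) = (1 - 6)*(-1 + Z) = -5*(-1 + Z) = 5 - 5*Z)
a(g) = 4/g
a(M(3))*(1192 + 215) = (4/(5 - 5*3))*(1192 + 215) = (4/(5 - 15))*1407 = (4/(-10))*1407 = (4*(-1/10))*1407 = -2/5*1407 = -2814/5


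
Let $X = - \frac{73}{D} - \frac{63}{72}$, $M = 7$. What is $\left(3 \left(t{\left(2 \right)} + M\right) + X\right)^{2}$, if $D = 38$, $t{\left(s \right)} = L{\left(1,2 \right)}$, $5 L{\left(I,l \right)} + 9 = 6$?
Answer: $\frac{155426089}{577600} \approx 269.09$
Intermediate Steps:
$L{\left(I,l \right)} = - \frac{3}{5}$ ($L{\left(I,l \right)} = - \frac{9}{5} + \frac{1}{5} \cdot 6 = - \frac{9}{5} + \frac{6}{5} = - \frac{3}{5}$)
$t{\left(s \right)} = - \frac{3}{5}$
$X = - \frac{425}{152}$ ($X = - \frac{73}{38} - \frac{63}{72} = \left(-73\right) \frac{1}{38} - \frac{7}{8} = - \frac{73}{38} - \frac{7}{8} = - \frac{425}{152} \approx -2.7961$)
$\left(3 \left(t{\left(2 \right)} + M\right) + X\right)^{2} = \left(3 \left(- \frac{3}{5} + 7\right) - \frac{425}{152}\right)^{2} = \left(3 \cdot \frac{32}{5} - \frac{425}{152}\right)^{2} = \left(\frac{96}{5} - \frac{425}{152}\right)^{2} = \left(\frac{12467}{760}\right)^{2} = \frac{155426089}{577600}$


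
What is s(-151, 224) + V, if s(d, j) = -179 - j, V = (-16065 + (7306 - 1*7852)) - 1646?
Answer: -18660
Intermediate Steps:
V = -18257 (V = (-16065 + (7306 - 7852)) - 1646 = (-16065 - 546) - 1646 = -16611 - 1646 = -18257)
s(-151, 224) + V = (-179 - 1*224) - 18257 = (-179 - 224) - 18257 = -403 - 18257 = -18660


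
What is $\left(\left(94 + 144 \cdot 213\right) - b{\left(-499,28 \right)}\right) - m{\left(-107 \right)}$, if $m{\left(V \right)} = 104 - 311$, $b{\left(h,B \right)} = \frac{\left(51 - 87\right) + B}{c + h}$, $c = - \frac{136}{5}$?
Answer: $\frac{81489923}{2631} \approx 30973.0$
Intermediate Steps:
$c = - \frac{136}{5}$ ($c = \left(-136\right) \frac{1}{5} = - \frac{136}{5} \approx -27.2$)
$b{\left(h,B \right)} = \frac{-36 + B}{- \frac{136}{5} + h}$ ($b{\left(h,B \right)} = \frac{\left(51 - 87\right) + B}{- \frac{136}{5} + h} = \frac{-36 + B}{- \frac{136}{5} + h}$)
$m{\left(V \right)} = -207$ ($m{\left(V \right)} = 104 - 311 = -207$)
$\left(\left(94 + 144 \cdot 213\right) - b{\left(-499,28 \right)}\right) - m{\left(-107 \right)} = \left(\left(94 + 144 \cdot 213\right) - \frac{5 \left(-36 + 28\right)}{-136 + 5 \left(-499\right)}\right) - -207 = \left(\left(94 + 30672\right) - 5 \frac{1}{-136 - 2495} \left(-8\right)\right) + 207 = \left(30766 - 5 \frac{1}{-2631} \left(-8\right)\right) + 207 = \left(30766 - 5 \left(- \frac{1}{2631}\right) \left(-8\right)\right) + 207 = \left(30766 - \frac{40}{2631}\right) + 207 = \frac{80945306}{2631} + 207 = \frac{81489923}{2631}$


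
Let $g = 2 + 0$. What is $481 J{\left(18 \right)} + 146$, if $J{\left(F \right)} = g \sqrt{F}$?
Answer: $146 + 2886 \sqrt{2} \approx 4227.4$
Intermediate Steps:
$g = 2$
$J{\left(F \right)} = 2 \sqrt{F}$
$481 J{\left(18 \right)} + 146 = 481 \cdot 2 \sqrt{18} + 146 = 481 \cdot 2 \cdot 3 \sqrt{2} + 146 = 481 \cdot 6 \sqrt{2} + 146 = 2886 \sqrt{2} + 146 = 146 + 2886 \sqrt{2}$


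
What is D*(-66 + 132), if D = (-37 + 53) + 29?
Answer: 2970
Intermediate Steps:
D = 45 (D = 16 + 29 = 45)
D*(-66 + 132) = 45*(-66 + 132) = 45*66 = 2970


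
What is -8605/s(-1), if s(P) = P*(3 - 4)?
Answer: -8605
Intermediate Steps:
s(P) = -P (s(P) = P*(-1) = -P)
-8605/s(-1) = -8605/((-1*(-1))) = -8605/1 = -8605*1 = -8605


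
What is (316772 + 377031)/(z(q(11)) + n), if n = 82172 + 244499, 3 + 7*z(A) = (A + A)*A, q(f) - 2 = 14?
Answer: 4856621/2287206 ≈ 2.1234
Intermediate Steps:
q(f) = 16 (q(f) = 2 + 14 = 16)
z(A) = -3/7 + 2*A**2/7 (z(A) = -3/7 + ((A + A)*A)/7 = -3/7 + ((2*A)*A)/7 = -3/7 + (2*A**2)/7 = -3/7 + 2*A**2/7)
n = 326671
(316772 + 377031)/(z(q(11)) + n) = (316772 + 377031)/((-3/7 + (2/7)*16**2) + 326671) = 693803/((-3/7 + (2/7)*256) + 326671) = 693803/((-3/7 + 512/7) + 326671) = 693803/(509/7 + 326671) = 693803/(2287206/7) = 693803*(7/2287206) = 4856621/2287206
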